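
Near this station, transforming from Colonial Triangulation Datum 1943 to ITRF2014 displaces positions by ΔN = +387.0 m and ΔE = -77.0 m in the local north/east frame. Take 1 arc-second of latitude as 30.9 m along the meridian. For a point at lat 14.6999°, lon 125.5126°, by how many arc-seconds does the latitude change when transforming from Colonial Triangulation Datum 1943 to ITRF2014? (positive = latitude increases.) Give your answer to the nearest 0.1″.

Δφ = 12.5″

1″ of latitude = 30.90 m, so Δφ = 387.0 / 30.90 = 12.524″.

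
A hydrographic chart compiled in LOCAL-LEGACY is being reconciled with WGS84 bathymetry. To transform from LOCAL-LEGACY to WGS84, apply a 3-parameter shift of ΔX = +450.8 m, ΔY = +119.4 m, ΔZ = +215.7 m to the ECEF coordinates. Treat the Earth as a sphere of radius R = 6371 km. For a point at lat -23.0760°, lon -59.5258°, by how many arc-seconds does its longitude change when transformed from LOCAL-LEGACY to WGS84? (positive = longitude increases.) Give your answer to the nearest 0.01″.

Δλ = 15.80″

sin φ = -0.391952, cos φ = 0.919986, sin λ = -0.861858, cos λ = 0.507150.
East component: ΔE = −sin λ·ΔX + cos λ·ΔY = −(-0.861858)(450.8) + (0.507150)(119.4) = 449.08 m.
1° of latitude spans πR/180 = 111195 m; at latitude φ, 1° of longitude spans that × cos φ = 102297.7 m, so Δλ = 449.08 / 102297.7 × 3600 = 15.804″.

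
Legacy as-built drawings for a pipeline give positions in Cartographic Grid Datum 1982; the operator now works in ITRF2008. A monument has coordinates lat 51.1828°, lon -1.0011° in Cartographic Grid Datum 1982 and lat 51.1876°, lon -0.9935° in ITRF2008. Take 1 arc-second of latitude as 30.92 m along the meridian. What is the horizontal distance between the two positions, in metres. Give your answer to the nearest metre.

753 m

Δφ = 51.1876° − 51.1828° = +0.0048°; Δλ = -0.9935° − -1.0011° = +0.0076°.
1° of latitude = 3600 × 30.92 = 111312 m.
ΔN = Δφ × 111312 = 534.3 m; ΔE = Δλ × 111312 × cos(51.1828°) = +0.0076 × 111312 × 0.626838 = 530.3 m.
Distance = √(ΔE² + ΔN²) = √(530.3² + 534.3²) = 752.8 m.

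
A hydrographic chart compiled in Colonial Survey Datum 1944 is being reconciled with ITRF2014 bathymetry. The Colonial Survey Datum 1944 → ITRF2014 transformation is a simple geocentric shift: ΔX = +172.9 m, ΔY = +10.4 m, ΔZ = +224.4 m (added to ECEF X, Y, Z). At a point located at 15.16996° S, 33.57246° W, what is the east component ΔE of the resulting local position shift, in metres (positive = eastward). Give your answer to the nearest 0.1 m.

ΔE = 104.3 m

The local east axis at (φ, λ) is (−sin λ, cos λ, 0), so ΔE = −sin(-33.57246°)·172.9 + cos(-33.57246°)·10.4 = 104.28 m.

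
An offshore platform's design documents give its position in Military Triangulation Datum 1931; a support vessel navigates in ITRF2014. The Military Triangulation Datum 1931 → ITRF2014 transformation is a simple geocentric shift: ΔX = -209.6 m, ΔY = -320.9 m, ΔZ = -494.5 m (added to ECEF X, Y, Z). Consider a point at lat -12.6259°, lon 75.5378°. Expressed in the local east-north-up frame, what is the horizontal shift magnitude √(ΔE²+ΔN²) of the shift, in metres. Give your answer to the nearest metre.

575 m

At φ = -12.6259°, λ = 75.5378°: sin φ = -0.218584, cos φ = 0.975818, sin λ = 0.968313, cos λ = 0.249741.
ΔE = −sin λ·ΔX + cos λ·ΔY = −(0.968313)·(-209.6) + (0.249741)·(-320.9) = 122.82 m.
ΔN = −sin φ cos λ·ΔX − sin φ sin λ·ΔY + cos φ·ΔZ = −(-0.218584)(0.249741)(-209.6) − (-0.218584)(0.968313)(-320.9) + (0.975818)(-494.5) = -561.91 m.
Horizontal magnitude = √(ΔE² + ΔN²) = √(122.82² + (-561.91)²) = 575.17 m.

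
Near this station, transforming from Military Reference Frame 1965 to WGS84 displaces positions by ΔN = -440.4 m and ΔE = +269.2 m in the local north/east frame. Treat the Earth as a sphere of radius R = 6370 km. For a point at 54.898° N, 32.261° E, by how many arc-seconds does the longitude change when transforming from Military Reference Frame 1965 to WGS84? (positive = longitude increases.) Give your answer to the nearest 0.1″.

At latitude 54.898°, cos φ = 0.575034.
One radian of longitude at latitude φ spans R cos φ, so Δλ = ΔE / (R cos φ) = 269.2 / (6370000 × 0.575034) = 7.3492e-05 rad = 15.159″.

Δλ = 15.2″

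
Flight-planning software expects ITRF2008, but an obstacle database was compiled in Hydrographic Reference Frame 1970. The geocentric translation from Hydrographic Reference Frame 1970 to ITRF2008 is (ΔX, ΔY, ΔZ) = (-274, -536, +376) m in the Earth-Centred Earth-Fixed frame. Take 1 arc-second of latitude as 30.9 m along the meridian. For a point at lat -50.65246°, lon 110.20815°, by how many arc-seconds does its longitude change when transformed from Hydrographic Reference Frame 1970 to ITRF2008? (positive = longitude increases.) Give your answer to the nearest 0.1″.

Δλ = 22.6″

sin φ = -0.773314, cos φ = 0.634023, sin λ = 0.938444, cos λ = -0.345432.
East component: ΔE = −sin λ·ΔX + cos λ·ΔY = −(0.938444)(-274) + (-0.345432)(-536) = 442.29 m.
1° of latitude spans 3600 × 30.90 = 111240 m; at latitude φ, 1° of longitude spans that × cos φ = 70528.7 m, so Δλ = 442.29 / 70528.7 × 3600 = 22.576″.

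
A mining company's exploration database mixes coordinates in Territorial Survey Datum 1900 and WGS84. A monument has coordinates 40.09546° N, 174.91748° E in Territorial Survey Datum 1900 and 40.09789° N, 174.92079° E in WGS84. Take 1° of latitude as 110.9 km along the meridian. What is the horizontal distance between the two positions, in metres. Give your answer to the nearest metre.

Δφ = 40.09789° − 40.09546° = +0.00243°; Δλ = 174.92079° − 174.91748° = +0.00331°.
ΔN = Δφ × 110900 = 269.5 m; ΔE = Δλ × 110900 × cos(40.09546°) = +0.00331 × 110900 × 0.764972 = 280.8 m.
Distance = √(ΔE² + ΔN²) = √(280.8² + 269.5²) = 389.2 m.

389 m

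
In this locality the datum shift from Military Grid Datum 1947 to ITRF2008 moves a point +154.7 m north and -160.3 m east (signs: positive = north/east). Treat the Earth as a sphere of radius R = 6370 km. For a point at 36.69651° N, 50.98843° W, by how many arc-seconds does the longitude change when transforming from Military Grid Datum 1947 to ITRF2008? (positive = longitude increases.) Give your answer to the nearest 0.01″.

Δλ = -6.47″

At latitude 36.69651°, cos φ = 0.801812.
One radian of longitude at latitude φ spans R cos φ, so Δλ = ΔE / (R cos φ) = -160.3 / (6370000 × 0.801812) = -3.1385e-05 rad = -6.474″.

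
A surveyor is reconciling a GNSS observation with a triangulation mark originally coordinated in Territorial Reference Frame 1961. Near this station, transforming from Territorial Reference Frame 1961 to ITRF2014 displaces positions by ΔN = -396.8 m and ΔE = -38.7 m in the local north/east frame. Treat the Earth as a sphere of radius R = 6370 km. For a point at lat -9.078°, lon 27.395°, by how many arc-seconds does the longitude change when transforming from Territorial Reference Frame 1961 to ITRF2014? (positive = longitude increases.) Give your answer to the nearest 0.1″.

At latitude -9.078°, cos φ = 0.987474.
One radian of longitude at latitude φ spans R cos φ, so Δλ = ΔE / (R cos φ) = -38.7 / (6370000 × 0.987474) = -6.1524e-06 rad = -1.269″.

Δλ = -1.3″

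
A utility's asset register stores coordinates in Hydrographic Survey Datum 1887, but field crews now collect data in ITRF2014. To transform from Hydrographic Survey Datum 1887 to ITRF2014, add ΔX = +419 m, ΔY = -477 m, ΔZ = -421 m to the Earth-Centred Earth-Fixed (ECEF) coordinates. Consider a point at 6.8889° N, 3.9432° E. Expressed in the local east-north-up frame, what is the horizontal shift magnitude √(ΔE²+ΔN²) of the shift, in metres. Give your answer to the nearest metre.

686 m

At φ = 6.8889°, λ = 3.9432°: sin φ = 0.119945, cos φ = 0.992781, sin λ = 0.068768, cos λ = 0.997633.
ΔE = −sin λ·ΔX + cos λ·ΔY = −(0.068768)·(419) + (0.997633)·(-477) = -504.68 m.
ΔN = −sin φ cos λ·ΔX − sin φ sin λ·ΔY + cos φ·ΔZ = −(0.119945)(0.997633)(419) − (0.119945)(0.068768)(-477) + (0.992781)(-421) = -464.16 m.
Horizontal magnitude = √(ΔE² + ΔN²) = √((-504.68)² + (-464.16)²) = 685.68 m.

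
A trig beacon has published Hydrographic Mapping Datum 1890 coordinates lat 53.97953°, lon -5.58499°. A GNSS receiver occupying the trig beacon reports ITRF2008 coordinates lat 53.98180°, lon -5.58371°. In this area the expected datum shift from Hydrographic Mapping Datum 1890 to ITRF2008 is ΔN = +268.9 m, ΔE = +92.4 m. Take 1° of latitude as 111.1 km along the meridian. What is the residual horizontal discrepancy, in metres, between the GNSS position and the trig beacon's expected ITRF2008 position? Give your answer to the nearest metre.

19 m

Observed coordinate differences: Δφ = +0.00227°, Δλ = +0.00128°.
Converting to metres (1° lat = 111100 m, cos φ = 0.588074): observed ΔN = 252.2 m, observed ΔE = 83.6 m.
Subtracting the expected shift leaves a residual of 252.2 − (268.9) = -16.7 m north and 83.6 − (92.4) = -8.8 m east.
Residual distance = √((-16.7)² + (-8.8)²) = 18.9 m.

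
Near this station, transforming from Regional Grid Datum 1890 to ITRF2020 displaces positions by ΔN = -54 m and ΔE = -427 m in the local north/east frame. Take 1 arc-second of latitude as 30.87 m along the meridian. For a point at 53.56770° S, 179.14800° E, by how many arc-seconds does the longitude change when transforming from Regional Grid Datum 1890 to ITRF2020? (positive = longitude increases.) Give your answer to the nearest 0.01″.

At latitude -53.56770°, cos φ = 0.593873.
1″ of longitude at this latitude = 30.87 × cos φ = 18.3328 m, so Δλ = -427.0 / 18.3328 = -23.292″.

Δλ = -23.29″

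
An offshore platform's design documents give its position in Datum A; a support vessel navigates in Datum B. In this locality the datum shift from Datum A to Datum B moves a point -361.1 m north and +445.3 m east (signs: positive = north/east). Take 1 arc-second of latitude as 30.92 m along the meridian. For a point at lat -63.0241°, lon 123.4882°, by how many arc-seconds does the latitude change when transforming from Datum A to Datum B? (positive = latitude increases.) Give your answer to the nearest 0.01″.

1″ of latitude = 30.92 m, so Δφ = -361.1 / 30.92 = -11.679″.

Δφ = -11.68″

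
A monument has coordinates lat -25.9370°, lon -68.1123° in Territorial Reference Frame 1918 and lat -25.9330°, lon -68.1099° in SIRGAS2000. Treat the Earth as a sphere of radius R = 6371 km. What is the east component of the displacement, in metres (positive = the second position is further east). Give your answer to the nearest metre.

Δφ = -25.9330° − -25.9370° = +0.0040°; Δλ = -68.1099° − -68.1123° = +0.0024°.
1° along a meridian = πR/180 = 111195 m.
ΔN = Δφ × 111195 = 444.8 m; ΔE = Δλ × 111195 × cos(-25.9370°) = +0.0024 × 111195 × 0.899276 = 240.0 m.

ΔE = 240 m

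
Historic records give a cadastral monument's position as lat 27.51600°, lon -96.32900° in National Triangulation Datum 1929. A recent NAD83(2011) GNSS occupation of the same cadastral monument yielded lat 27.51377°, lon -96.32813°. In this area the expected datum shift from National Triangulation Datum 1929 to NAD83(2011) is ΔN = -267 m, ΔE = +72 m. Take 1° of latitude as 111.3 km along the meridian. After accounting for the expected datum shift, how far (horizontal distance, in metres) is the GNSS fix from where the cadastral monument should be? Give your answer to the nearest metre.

Observed coordinate differences: Δφ = -0.00223°, Δλ = +0.00087°.
Converting to metres (1° lat = 111300 m, cos φ = 0.886882): observed ΔN = -248.2 m, observed ΔE = 85.9 m.
Subtracting the expected shift leaves a residual of -248.2 − (-267) = 18.8 m north and 85.9 − (72) = 13.9 m east.
Residual distance = √(18.8² + 13.9²) = 23.4 m.

23 m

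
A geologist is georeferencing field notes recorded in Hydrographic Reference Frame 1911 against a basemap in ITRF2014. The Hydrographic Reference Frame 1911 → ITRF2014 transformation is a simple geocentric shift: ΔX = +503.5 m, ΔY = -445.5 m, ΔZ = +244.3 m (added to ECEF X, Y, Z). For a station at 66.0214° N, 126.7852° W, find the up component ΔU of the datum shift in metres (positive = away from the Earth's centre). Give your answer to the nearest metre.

ΔU = 246 m

The local up (radial) axis is (cos φ cos λ, cos φ sin λ, sin φ), giving ΔU = -122.530 + 145.000 + 223.216 = 245.69 m.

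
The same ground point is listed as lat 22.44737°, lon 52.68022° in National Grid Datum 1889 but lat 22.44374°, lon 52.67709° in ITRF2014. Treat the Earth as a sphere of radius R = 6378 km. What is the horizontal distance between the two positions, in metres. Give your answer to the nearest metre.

Δφ = 22.44374° − 22.44737° = -0.00363°; Δλ = 52.67709° − 52.68022° = -0.00313°.
1° along a meridian = πR/180 = 111317 m.
ΔN = Δφ × 111317 = -404.1 m; ΔE = Δλ × 111317 × cos(22.44737°) = -0.00313 × 111317 × 0.924231 = -322.0 m.
Distance = √(ΔE² + ΔN²) = √((-322.0)² + (-404.1)²) = 516.7 m.

517 m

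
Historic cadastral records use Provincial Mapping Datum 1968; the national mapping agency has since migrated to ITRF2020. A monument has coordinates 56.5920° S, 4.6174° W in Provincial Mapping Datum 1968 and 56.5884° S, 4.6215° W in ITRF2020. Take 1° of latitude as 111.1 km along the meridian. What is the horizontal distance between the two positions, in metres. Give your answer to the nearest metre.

Δφ = -56.5884° − -56.5920° = +0.0036°; Δλ = -4.6215° − -4.6174° = -0.0041°.
ΔN = Δφ × 111100 = 400.0 m; ΔE = Δλ × 111100 × cos(-56.5920°) = -0.0041 × 111100 × 0.550597 = -250.8 m.
Distance = √(ΔE² + ΔN²) = √((-250.8)² + 400.0²) = 472.1 m.

472 m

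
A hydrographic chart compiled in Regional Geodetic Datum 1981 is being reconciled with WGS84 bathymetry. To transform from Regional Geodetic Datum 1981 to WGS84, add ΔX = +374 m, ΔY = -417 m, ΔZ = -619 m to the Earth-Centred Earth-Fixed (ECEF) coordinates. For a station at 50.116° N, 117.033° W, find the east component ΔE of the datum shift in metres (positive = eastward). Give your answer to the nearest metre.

ΔE = 523 m

At φ = 50.116°, λ = -117.033°: sin φ = 0.767344, cos φ = 0.641235, sin λ = -0.890745, cos λ = -0.454504.
ΔE = −sin λ·ΔX + cos λ·ΔY = −(-0.890745)·(374) + (-0.454504)·(-417) = 522.67 m.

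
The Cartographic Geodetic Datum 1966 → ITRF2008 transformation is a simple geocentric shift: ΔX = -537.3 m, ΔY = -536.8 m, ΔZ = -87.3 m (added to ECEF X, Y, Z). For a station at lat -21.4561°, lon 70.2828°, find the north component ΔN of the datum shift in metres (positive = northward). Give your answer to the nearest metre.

ΔN = -332 m

At φ = -21.4561°, λ = 70.2828°: sin φ = -0.365788, cos φ = 0.930698, sin λ = 0.941369, cos λ = 0.337378.
ΔN = −sin φ cos λ·ΔX − sin φ sin λ·ΔY + cos φ·ΔZ = −(-0.365788)(0.337378)(-537.3) − (-0.365788)(0.941369)(-536.8) + (0.930698)(-87.3) = -332.40 m.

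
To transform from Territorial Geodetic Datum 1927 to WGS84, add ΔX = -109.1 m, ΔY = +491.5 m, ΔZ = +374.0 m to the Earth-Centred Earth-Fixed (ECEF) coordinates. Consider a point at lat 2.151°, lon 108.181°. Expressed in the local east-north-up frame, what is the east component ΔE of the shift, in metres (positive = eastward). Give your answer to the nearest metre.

ΔE = -50 m

The local east axis at (φ, λ) is (−sin λ, cos λ, 0), so ΔE = −sin(108.181°)·(-109.1) + cos(108.181°)·491.5 = -49.70 m.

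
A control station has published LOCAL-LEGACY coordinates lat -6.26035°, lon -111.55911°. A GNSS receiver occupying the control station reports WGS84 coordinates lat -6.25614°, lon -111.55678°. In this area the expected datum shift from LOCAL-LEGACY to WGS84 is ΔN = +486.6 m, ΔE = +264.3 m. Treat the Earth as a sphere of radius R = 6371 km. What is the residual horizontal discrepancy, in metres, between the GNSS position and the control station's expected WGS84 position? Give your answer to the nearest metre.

20 m

Observed coordinate differences: Δφ = +0.00421°, Δλ = +0.00233°.
Converting to metres (1° lat = 111195 m, cos φ = 0.994037): observed ΔN = 468.1 m, observed ΔE = 257.5 m.
Subtracting the expected shift leaves a residual of 468.1 − (486.6) = -18.5 m north and 257.5 − (264.3) = -6.8 m east.
Residual distance = √((-18.5)² + (-6.8)²) = 19.7 m.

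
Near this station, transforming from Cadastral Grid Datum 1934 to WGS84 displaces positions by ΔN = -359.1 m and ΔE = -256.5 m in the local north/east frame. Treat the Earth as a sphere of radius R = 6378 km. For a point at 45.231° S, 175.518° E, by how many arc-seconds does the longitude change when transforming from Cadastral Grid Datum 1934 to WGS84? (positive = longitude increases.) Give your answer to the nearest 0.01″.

At latitude -45.231°, cos φ = 0.704250.
One radian of longitude at latitude φ spans R cos φ, so Δλ = ΔE / (R cos φ) = -256.5 / (6378000 × 0.704250) = -5.7105e-05 rad = -11.779″.

Δλ = -11.78″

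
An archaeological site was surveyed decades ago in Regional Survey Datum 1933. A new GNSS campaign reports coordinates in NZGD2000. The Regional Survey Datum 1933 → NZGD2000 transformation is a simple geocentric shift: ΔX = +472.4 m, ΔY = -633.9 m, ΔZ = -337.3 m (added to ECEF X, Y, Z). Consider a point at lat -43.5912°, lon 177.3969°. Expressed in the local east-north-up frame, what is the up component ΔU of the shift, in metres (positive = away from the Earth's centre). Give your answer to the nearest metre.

At φ = -43.5912°, λ = 177.3969°: sin φ = -0.689508, cos φ = 0.724278, sin λ = 0.045417, cos λ = -0.998968.
ΔU = cos φ cos λ·ΔX + cos φ sin λ·ΔY + sin φ·ΔZ = (0.724278)(-0.998968)(472.4) + (0.724278)(0.045417)(-633.9) + (-0.689508)(-337.3) = -130.08 m.

ΔU = -130 m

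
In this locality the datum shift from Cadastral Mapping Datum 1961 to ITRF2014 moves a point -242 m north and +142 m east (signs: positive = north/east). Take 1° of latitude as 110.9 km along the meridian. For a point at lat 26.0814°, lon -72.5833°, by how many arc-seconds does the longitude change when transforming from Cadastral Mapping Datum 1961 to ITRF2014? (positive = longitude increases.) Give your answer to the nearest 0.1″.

At latitude 26.0814°, cos φ = 0.898170.
1° of longitude at this latitude = 110.9 × cos φ = 99.61 km, so Δλ = 142.0 / 99607.1 = 0.0014256° = 5.132″.

Δλ = 5.1″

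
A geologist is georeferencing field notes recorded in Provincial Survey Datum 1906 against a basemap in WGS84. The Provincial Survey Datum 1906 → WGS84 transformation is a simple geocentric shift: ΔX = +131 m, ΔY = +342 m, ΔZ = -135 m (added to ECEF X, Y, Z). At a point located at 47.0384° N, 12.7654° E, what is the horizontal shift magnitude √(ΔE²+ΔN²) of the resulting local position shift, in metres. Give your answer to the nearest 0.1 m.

388.3 m

At φ = 47.0384°, λ = 12.7654°: sin φ = 0.731811, cos φ = 0.681508, sin λ = 0.220960, cos λ = 0.975283.
ΔE = −sin λ·ΔX + cos λ·ΔY = −(0.220960)·(131) + (0.975283)·(342) = 304.60 m.
ΔN = −sin φ cos λ·ΔX − sin φ sin λ·ΔY + cos φ·ΔZ = −(0.731811)(0.975283)(131) − (0.731811)(0.220960)(342) + (0.681508)(-135) = -240.80 m.
Horizontal magnitude = √(ΔE² + ΔN²) = √(304.60² + (-240.80)²) = 388.29 m.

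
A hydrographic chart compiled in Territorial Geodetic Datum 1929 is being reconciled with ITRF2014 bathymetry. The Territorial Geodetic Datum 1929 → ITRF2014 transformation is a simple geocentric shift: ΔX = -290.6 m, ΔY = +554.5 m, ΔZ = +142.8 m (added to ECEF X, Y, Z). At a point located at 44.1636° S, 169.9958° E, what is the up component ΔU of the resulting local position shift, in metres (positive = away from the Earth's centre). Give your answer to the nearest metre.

ΔU = 175 m

At φ = -44.1636°, λ = 169.9958°: sin φ = -0.696710, cos φ = 0.717353, sin λ = 0.173720, cos λ = -0.984795.
ΔU = cos φ cos λ·ΔX + cos φ sin λ·ΔY + sin φ·ΔZ = (0.717353)(-0.984795)(-290.6) + (0.717353)(0.173720)(554.5) + (-0.696710)(142.8) = 174.90 m.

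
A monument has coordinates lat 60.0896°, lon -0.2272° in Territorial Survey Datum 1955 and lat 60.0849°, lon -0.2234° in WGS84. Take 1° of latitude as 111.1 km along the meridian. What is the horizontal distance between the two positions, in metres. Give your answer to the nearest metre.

Δφ = 60.0849° − 60.0896° = -0.0047°; Δλ = -0.2234° − -0.2272° = +0.0038°.
ΔN = Δφ × 111100 = -522.2 m; ΔE = Δλ × 111100 × cos(60.0896°) = +0.0038 × 111100 × 0.498645 = 210.5 m.
Distance = √(ΔE² + ΔN²) = √(210.5² + (-522.2)²) = 563.0 m.

563 m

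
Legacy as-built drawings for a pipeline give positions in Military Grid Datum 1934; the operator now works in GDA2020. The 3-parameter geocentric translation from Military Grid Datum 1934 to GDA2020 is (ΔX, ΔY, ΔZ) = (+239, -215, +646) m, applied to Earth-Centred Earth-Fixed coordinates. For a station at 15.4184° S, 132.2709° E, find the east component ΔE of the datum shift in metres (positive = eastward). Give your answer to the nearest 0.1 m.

ΔE = -32.2 m

The local east axis at (φ, λ) is (−sin λ, cos λ, 0), so ΔE = −sin(132.2709°)·239 + cos(132.2709°)·(-215) = -32.24 m.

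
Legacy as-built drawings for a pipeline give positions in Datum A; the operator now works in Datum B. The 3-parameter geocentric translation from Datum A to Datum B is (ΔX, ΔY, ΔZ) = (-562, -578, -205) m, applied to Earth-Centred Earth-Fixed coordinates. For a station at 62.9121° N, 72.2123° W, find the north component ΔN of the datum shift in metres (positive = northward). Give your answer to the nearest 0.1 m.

The local north axis is (−sin φ cos λ, −sin φ sin λ, cos φ), giving ΔN = 152.853 − 489.998 − 93.348 = -430.49 m.

ΔN = -430.5 m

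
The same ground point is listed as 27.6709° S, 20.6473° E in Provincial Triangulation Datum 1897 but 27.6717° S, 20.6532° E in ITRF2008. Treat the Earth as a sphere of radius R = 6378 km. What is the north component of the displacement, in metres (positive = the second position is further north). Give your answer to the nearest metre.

Δφ = -27.6717° − -27.6709° = -0.0008°; Δλ = 20.6532° − 20.6473° = +0.0059°.
1° along a meridian = πR/180 = 111317 m.
ΔN = Δφ × 111317 = -89.1 m; ΔE = Δλ × 111317 × cos(-27.6709°) = +0.0059 × 111317 × 0.885630 = 581.7 m.

ΔN = -89 m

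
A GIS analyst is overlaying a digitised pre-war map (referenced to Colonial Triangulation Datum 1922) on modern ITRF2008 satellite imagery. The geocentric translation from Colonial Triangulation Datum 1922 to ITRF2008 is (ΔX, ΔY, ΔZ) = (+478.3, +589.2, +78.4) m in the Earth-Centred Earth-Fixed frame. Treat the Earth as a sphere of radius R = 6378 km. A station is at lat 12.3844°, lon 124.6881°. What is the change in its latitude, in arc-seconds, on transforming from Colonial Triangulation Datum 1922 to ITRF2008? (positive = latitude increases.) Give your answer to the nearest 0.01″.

Δφ = 1.00″

sin φ = 0.214469, cos φ = 0.976731, sin λ = 0.822262, cos λ = -0.569109.
North component: ΔN = −sin φ cos λ·ΔX − sin φ sin λ·ΔY + cos φ·ΔZ = −(0.214469)(-0.569109)(478.3) − (0.214469)(0.822262)(589.2) + (0.976731)(78.4) = 31.05 m.
1° of latitude spans πR/180 = 111317 m, so Δφ = 31.05 / 111317 × 3600 = 1.004″.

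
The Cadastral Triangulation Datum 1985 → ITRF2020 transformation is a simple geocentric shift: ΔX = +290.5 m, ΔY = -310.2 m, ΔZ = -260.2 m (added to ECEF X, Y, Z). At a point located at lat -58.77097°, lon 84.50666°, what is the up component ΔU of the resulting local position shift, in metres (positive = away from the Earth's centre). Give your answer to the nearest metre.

At φ = -58.77097°, λ = 84.50666°: sin φ = -0.855102, cos φ = 0.518460, sin λ = 0.995407, cos λ = 0.095730.
ΔU = cos φ cos λ·ΔX + cos φ sin λ·ΔY + sin φ·ΔZ = (0.518460)(0.095730)(290.5) + (0.518460)(0.995407)(-310.2) + (-0.855102)(-260.2) = 76.83 m.

ΔU = 77 m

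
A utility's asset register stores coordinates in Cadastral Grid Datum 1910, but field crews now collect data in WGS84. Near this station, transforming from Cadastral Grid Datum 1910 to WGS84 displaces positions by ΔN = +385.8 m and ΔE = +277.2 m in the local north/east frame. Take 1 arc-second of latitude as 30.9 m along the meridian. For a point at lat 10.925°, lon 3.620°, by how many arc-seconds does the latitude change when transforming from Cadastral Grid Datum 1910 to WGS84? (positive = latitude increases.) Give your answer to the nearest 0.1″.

Δφ = 12.5″

1″ of latitude = 30.90 m, so Δφ = 385.8 / 30.90 = 12.485″.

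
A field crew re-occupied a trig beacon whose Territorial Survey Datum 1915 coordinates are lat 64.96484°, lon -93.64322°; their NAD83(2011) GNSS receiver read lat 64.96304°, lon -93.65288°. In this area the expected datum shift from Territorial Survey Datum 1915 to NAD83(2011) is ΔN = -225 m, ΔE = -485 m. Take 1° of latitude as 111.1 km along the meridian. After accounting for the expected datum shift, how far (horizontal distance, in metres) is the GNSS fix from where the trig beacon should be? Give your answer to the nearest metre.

40 m

Observed coordinate differences: Δφ = -0.00180°, Δλ = -0.00966°.
Converting to metres (1° lat = 111100 m, cos φ = 0.423174): observed ΔN = -200.0 m, observed ΔE = -454.2 m.
Subtracting the expected shift leaves a residual of -200.0 − (-225) = 25.0 m north and -454.2 − (-485) = 30.8 m east.
Residual distance = √(25.0² + 30.8²) = 39.7 m.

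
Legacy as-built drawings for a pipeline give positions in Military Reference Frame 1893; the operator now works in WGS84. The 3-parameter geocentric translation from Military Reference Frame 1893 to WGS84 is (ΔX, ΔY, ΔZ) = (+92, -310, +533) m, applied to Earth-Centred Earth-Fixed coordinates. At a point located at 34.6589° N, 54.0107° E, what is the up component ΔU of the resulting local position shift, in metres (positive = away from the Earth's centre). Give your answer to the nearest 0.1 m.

At φ = 34.6589°, λ = 54.0107°: sin φ = 0.568690, cos φ = 0.822552, sin λ = 0.809127, cos λ = 0.587634.
ΔU = cos φ cos λ·ΔX + cos φ sin λ·ΔY + sin φ·ΔZ = (0.822552)(0.587634)(92) + (0.822552)(0.809127)(-310) + (0.568690)(533) = 141.26 m.

ΔU = 141.3 m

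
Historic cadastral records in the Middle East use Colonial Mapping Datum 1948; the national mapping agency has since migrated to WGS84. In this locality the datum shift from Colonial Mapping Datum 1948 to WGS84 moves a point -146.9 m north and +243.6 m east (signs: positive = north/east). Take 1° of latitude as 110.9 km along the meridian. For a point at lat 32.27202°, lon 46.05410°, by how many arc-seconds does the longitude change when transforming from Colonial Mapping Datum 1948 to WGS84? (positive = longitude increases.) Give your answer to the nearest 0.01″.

At latitude 32.27202°, cos φ = 0.845523.
1° of longitude at this latitude = 110.9 × cos φ = 93.77 km, so Δλ = 243.6 / 93768.5 = 0.0025979° = 9.352″.

Δλ = 9.35″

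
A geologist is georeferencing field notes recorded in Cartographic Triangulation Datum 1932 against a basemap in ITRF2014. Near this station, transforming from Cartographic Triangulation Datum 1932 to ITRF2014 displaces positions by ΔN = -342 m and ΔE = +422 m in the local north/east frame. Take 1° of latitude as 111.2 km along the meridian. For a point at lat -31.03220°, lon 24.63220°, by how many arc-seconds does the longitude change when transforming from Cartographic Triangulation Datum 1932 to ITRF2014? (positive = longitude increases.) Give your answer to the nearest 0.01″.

At latitude -31.03220°, cos φ = 0.856878.
1° of longitude at this latitude = 111.2 × cos φ = 95.28 km, so Δλ = 422.0 / 95284.8 = 0.0044288° = 15.944″.

Δλ = 15.94″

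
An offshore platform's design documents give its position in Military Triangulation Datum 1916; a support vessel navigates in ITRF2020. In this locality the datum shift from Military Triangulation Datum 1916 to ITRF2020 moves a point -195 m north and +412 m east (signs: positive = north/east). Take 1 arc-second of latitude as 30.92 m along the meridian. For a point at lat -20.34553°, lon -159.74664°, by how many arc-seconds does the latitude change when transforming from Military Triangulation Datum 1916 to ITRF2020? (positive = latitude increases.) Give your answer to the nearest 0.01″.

1″ of latitude = 30.92 m, so Δφ = -195.0 / 30.92 = -6.307″.

Δφ = -6.31″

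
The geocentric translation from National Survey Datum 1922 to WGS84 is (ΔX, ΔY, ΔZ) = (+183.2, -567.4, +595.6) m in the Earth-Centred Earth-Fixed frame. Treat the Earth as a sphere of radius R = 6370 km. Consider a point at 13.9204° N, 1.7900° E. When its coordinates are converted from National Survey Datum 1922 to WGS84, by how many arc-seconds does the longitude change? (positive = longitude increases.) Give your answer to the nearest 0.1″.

sin φ = 0.240574, cos φ = 0.970631, sin λ = 0.031236, cos λ = 0.999512.
East component: ΔE = −sin λ·ΔX + cos λ·ΔY = −(0.031236)(183.2) + (0.999512)(-567.4) = -572.85 m.
1° of latitude spans πR/180 = 111177 m; at latitude φ, 1° of longitude spans that × cos φ = 107912.3 m, so Δλ = -572.85 / 107912.3 × 3600 = -19.110″.

Δλ = -19.1″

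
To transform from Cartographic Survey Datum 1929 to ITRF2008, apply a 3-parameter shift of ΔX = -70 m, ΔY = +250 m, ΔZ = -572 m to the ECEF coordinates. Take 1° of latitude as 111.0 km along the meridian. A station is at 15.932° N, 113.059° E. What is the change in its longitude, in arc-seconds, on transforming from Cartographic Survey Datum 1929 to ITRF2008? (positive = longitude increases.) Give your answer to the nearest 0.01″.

sin φ = 0.274496, cos φ = 0.961588, sin λ = 0.920102, cos λ = -0.391679.
East component: ΔE = −sin λ·ΔX + cos λ·ΔY = −(0.920102)(-70) + (-0.391679)(250) = -33.51 m.
1° of latitude spans 111000 m; at latitude φ, 1° of longitude spans that × cos φ = 106736.3 m, so Δλ = -33.51 / 106736.3 × 3600 = -1.130″.

Δλ = -1.13″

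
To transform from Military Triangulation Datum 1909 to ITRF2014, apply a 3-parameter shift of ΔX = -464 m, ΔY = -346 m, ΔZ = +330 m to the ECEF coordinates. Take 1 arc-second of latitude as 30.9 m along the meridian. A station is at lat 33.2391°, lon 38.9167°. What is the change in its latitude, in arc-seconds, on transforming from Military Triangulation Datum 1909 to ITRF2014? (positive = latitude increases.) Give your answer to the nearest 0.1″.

Δφ = 19.2″

sin φ = 0.548134, cos φ = 0.836390, sin λ = 0.628190, cos λ = 0.778060.
North component: ΔN = −sin φ cos λ·ΔX − sin φ sin λ·ΔY + cos φ·ΔZ = −(0.548134)(0.778060)(-464) − (0.548134)(0.628190)(-346) + (0.836390)(330) = 593.04 m.
1° of latitude spans 3600 × 30.90 = 111240 m, so Δφ = 593.04 / 111240 × 3600 = 19.192″.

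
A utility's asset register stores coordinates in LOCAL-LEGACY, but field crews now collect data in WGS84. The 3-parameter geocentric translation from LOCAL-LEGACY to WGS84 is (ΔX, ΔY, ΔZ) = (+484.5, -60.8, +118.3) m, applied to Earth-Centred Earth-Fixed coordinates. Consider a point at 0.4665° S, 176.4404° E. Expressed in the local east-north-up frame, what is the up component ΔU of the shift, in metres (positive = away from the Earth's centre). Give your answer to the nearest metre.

ΔU = -488 m

The local up (radial) axis is (cos φ cos λ, cos φ sin λ, sin φ), giving ΔU = -483.549 − 3.775 − 0.963 = -488.29 m.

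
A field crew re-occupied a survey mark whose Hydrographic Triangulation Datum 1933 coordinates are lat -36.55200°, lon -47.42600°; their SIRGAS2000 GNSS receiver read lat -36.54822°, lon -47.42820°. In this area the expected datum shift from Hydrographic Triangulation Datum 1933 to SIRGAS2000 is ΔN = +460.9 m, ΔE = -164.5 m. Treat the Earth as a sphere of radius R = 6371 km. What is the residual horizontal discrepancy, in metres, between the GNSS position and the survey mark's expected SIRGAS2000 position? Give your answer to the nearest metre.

Observed coordinate differences: Δφ = +0.00378°, Δλ = -0.00220°.
Converting to metres (1° lat = 111195 m, cos φ = 0.803317): observed ΔN = 420.3 m, observed ΔE = -196.5 m.
Subtracting the expected shift leaves a residual of 420.3 − (460.9) = -40.6 m north and -196.5 − (-164.5) = -32.0 m east.
Residual distance = √((-40.6)² + (-32.0)²) = 51.7 m.

52 m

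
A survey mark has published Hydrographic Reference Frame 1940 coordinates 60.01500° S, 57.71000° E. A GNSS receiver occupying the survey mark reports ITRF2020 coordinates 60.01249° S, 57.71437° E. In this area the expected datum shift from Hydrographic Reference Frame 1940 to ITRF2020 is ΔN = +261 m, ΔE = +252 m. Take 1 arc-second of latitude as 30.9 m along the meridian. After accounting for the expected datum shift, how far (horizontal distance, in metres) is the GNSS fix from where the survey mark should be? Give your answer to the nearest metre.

Observed coordinate differences: Δφ = +0.00251°, Δλ = +0.00437°.
Converting to metres (1° lat = 111240 m, cos φ = 0.499773): observed ΔN = 279.2 m, observed ΔE = 242.9 m.
Subtracting the expected shift leaves a residual of 279.2 − (261) = 18.2 m north and 242.9 − (252) = -9.1 m east.
Residual distance = √(18.2² + (-9.1)²) = 20.3 m.

20 m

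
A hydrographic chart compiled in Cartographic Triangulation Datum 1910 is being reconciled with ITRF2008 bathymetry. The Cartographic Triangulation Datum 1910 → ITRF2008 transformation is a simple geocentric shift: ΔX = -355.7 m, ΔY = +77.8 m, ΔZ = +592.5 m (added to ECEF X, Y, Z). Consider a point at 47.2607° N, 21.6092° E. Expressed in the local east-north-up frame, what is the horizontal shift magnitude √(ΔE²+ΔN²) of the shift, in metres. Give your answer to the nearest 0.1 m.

656.2 m

At φ = 47.2607°, λ = 21.6092°: sin φ = 0.734449, cos φ = 0.678664, sin λ = 0.368274, cos λ = 0.929717.
ΔE = −sin λ·ΔX + cos λ·ΔY = −(0.368274)·(-355.7) + (0.929717)·(77.8) = 203.33 m.
ΔN = −sin φ cos λ·ΔX − sin φ sin λ·ΔY + cos φ·ΔZ = −(0.734449)(0.929717)(-355.7) − (0.734449)(0.368274)(77.8) + (0.678664)(592.5) = 623.95 m.
Horizontal magnitude = √(ΔE² + ΔN²) = √(203.33² + 623.95²) = 656.24 m.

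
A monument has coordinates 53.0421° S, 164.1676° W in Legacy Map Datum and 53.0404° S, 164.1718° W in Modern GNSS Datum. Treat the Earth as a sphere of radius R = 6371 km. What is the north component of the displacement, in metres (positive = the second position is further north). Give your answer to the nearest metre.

Δφ = -53.0404° − -53.0421° = +0.0017°; Δλ = -164.1718° − -164.1676° = -0.0042°.
1° along a meridian = πR/180 = 111195 m.
ΔN = Δφ × 111195 = 189.0 m; ΔE = Δλ × 111195 × cos(-53.0421°) = -0.0042 × 111195 × 0.601228 = -280.8 m.

ΔN = 189 m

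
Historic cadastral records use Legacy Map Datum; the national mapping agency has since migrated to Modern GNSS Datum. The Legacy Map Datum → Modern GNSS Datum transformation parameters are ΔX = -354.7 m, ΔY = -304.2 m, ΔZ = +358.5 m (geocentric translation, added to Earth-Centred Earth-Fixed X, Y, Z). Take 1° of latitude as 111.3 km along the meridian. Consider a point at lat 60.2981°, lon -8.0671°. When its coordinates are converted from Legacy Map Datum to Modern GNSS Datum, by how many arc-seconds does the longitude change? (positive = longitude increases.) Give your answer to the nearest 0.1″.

Δλ = -22.9″

sin φ = 0.868615, cos φ = 0.495487, sin λ = -0.140333, cos λ = 0.990104.
East component: ΔE = −sin λ·ΔX + cos λ·ΔY = −(-0.140333)(-354.7) + (0.990104)(-304.2) = -350.97 m.
1° of latitude spans 111300 m; at latitude φ, 1° of longitude spans that × cos φ = 55147.8 m, so Δλ = -350.97 / 55147.8 × 3600 = -22.911″.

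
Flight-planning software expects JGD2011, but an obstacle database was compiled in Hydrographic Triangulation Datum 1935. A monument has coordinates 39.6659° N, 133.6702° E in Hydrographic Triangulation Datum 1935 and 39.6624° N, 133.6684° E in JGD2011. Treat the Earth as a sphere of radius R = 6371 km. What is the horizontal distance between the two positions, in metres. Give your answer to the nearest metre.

419 m

Δφ = 39.6624° − 39.6659° = -0.0035°; Δλ = 133.6684° − 133.6702° = -0.0018°.
1° along a meridian = πR/180 = 111195 m.
ΔN = Δφ × 111195 = -389.2 m; ΔE = Δλ × 111195 × cos(39.6659°) = -0.0018 × 111195 × 0.769780 = -154.1 m.
Distance = √(ΔE² + ΔN²) = √((-154.1)² + (-389.2)²) = 418.6 m.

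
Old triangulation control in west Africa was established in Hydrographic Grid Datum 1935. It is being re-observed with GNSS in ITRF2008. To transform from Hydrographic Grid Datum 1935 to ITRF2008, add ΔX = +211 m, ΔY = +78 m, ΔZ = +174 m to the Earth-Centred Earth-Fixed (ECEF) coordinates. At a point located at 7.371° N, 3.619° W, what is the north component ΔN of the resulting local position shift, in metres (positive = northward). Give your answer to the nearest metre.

ΔN = 146 m

The local north axis is (−sin φ cos λ, −sin φ sin λ, cos φ), giving ΔN = -27.016 + 0.632 + 172.562 = 146.18 m.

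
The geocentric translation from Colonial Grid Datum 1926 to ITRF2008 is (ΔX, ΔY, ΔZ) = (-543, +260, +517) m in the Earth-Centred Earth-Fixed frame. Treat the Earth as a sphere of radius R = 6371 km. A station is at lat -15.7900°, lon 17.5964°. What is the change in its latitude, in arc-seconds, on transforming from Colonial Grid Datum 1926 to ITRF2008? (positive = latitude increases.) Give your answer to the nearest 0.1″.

Δφ = 12.2″

sin φ = -0.272112, cos φ = 0.962266, sin λ = 0.302310, cos λ = 0.953210.
North component: ΔN = −sin φ cos λ·ΔX − sin φ sin λ·ΔY + cos φ·ΔZ = −(-0.272112)(0.953210)(-543) − (-0.272112)(0.302310)(260) + (0.962266)(517) = 378.04 m.
1° of latitude spans πR/180 = 111195 m, so Δφ = 378.04 / 111195 × 3600 = 12.239″.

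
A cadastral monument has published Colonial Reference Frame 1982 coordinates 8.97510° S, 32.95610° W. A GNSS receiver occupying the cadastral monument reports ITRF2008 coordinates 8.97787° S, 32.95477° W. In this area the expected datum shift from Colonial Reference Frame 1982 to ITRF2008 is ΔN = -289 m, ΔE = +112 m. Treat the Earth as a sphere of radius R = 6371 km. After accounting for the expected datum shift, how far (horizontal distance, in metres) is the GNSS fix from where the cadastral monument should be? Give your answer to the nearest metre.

39 m

Observed coordinate differences: Δφ = -0.00277°, Δλ = +0.00133°.
Converting to metres (1° lat = 111195 m, cos φ = 0.987756): observed ΔN = -308.0 m, observed ΔE = 146.1 m.
Subtracting the expected shift leaves a residual of -308.0 − (-289) = -19.0 m north and 146.1 − (112) = 34.1 m east.
Residual distance = √((-19.0)² + 34.1²) = 39.0 m.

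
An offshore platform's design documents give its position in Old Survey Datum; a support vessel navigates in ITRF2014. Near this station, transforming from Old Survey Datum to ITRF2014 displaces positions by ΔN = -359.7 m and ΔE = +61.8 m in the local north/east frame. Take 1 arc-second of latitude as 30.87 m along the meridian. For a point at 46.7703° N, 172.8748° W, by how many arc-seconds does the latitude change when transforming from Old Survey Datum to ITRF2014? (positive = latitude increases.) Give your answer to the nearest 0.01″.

1″ of latitude = 30.87 m, so Δφ = -359.7 / 30.87 = -11.652″.

Δφ = -11.65″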